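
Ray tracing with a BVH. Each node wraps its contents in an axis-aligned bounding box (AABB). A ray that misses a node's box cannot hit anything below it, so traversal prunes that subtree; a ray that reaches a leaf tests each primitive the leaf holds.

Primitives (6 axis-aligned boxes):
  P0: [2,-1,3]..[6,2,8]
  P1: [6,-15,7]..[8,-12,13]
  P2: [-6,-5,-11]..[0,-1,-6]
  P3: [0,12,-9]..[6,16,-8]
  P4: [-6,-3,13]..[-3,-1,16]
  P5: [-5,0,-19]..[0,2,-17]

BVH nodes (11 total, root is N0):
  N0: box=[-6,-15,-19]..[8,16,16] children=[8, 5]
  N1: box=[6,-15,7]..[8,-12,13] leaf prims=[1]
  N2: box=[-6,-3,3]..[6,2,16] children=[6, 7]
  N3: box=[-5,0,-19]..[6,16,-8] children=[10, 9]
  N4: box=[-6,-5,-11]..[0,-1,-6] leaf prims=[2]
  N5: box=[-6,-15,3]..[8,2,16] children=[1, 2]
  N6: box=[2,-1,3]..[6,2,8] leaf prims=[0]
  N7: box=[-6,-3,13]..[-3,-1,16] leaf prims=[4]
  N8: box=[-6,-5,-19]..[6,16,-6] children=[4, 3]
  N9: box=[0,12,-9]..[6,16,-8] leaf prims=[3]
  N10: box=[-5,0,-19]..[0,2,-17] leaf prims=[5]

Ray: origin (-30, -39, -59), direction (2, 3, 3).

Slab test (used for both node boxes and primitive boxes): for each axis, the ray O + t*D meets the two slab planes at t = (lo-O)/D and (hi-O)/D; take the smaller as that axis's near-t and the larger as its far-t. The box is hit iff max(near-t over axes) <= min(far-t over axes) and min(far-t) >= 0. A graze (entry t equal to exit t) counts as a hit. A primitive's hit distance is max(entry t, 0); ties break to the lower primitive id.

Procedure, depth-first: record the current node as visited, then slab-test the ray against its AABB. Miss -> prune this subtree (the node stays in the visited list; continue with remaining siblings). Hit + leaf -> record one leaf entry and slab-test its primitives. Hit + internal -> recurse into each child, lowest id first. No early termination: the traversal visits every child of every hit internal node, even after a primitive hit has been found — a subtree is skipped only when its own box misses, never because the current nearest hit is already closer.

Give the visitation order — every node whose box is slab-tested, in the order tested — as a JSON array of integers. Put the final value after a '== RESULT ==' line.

Trace the traversal:
N0 x:[12,19] y:[8,55/3] z:[40/3,25] -> hit [40/3,55/3], descend [5, 8]
  N5 x:[12,19] y:[8,41/3] z:[62/3,25] -> miss, prune
  N8 x:[12,18] y:[34/3,55/3] z:[40/3,53/3] -> hit [40/3,53/3], descend [3, 4]
    N3 x:[25/2,18] y:[13,55/3] z:[40/3,17] -> hit [40/3,17], descend [9, 10]
      N9 x:[15,18] y:[17,55/3] z:[50/3,17] -> hit [17,17] leaf, test {P3@t=17}
      N10 x:[25/2,15] y:[13,41/3] z:[40/3,14] -> hit [40/3,41/3] leaf, test {P5@t=40/3}
    N4 x:[12,15] y:[34/3,38/3] z:[16,53/3] -> miss, prune

Visited [0, 5, 8, 3, 9, 10, 4]. Tests: 7 box, 2 leaf. Nearest: P5.

== RESULT ==
[0, 5, 8, 3, 9, 10, 4]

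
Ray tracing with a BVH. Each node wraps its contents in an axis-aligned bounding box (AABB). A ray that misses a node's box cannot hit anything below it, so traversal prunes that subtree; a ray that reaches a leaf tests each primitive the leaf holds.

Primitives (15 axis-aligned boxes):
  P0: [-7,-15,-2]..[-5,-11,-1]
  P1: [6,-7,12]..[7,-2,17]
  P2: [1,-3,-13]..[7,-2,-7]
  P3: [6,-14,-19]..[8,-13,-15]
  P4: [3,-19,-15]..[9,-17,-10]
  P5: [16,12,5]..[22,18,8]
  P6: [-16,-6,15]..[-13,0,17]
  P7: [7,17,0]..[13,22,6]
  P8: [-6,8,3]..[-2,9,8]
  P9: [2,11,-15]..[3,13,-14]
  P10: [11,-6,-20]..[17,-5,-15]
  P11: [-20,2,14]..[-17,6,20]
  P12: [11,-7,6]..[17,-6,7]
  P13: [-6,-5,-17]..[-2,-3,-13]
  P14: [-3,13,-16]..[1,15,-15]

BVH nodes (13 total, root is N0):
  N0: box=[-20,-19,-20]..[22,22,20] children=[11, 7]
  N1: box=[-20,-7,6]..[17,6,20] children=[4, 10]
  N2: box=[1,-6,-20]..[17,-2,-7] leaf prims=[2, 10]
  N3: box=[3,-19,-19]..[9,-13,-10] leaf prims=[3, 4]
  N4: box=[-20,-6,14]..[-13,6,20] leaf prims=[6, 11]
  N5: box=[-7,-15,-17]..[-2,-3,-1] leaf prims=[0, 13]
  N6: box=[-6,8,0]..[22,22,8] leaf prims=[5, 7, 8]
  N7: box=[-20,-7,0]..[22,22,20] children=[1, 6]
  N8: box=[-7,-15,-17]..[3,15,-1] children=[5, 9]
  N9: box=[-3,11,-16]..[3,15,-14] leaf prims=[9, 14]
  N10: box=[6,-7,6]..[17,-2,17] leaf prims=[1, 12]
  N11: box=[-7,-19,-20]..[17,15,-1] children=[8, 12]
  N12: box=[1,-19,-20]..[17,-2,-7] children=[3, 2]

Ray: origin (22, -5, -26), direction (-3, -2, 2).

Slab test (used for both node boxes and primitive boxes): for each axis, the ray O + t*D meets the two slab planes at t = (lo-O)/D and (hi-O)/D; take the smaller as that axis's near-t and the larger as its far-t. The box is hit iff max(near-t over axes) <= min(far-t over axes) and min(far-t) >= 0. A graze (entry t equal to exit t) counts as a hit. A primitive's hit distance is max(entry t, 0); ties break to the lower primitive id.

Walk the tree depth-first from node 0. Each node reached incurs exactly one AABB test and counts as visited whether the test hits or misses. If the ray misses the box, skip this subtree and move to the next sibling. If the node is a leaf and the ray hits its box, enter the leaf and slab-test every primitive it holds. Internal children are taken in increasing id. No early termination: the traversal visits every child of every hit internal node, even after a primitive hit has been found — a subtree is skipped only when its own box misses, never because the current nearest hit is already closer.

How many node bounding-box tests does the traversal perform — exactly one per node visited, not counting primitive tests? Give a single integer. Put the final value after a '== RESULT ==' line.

Trace the traversal:
N0 x:[0,14] y:[-27/2,7] z:[3,23] -> hit [3,7], descend [7, 11]
  N7 x:[0,14] y:[-27/2,1] z:[13,23] -> miss, prune
  N11 x:[5/3,29/3] y:[-10,7] z:[3,25/2] -> hit [3,7], descend [8, 12]
    N8 x:[19/3,29/3] y:[-10,5] z:[9/2,25/2] -> miss, prune
    N12 x:[5/3,7] y:[-3/2,7] z:[3,19/2] -> hit [3,7], descend [2, 3]
      N2 x:[5/3,7] y:[-3/2,1/2] z:[3,19/2] -> miss, prune
      N3 x:[13/3,19/3] y:[4,7] z:[7/2,8] -> hit [13/3,19/3] leaf, test {P3(miss), P4@t=6}

7 AABB tests over nodes [0, 7, 11, 8, 12, 2, 3]; 1 leaf entered; closest P4.

== RESULT ==
7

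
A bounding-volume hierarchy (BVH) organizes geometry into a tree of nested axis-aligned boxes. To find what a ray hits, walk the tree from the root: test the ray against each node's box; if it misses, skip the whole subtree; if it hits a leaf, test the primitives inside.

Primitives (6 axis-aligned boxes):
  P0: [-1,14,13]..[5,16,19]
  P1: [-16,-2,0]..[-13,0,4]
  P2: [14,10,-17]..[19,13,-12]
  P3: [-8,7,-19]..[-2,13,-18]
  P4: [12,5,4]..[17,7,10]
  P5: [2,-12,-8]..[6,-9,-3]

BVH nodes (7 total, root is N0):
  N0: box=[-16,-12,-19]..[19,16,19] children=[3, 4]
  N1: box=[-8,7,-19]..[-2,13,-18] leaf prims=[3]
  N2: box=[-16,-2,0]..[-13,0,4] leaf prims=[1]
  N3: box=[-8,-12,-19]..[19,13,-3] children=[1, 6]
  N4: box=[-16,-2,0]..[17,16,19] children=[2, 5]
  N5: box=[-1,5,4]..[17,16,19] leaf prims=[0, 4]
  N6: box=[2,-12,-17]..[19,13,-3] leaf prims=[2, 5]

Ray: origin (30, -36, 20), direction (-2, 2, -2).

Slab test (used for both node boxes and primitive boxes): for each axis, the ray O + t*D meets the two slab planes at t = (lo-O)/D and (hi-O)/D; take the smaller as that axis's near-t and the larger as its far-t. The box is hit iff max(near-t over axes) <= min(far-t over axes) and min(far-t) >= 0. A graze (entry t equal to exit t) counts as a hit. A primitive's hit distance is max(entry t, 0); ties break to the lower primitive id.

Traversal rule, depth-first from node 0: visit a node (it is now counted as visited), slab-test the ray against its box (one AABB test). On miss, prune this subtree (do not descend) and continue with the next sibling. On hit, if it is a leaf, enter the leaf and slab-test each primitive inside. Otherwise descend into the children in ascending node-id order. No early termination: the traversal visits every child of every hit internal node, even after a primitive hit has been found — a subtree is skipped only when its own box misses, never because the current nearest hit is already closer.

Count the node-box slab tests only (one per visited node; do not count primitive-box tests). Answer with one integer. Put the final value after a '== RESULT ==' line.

Traverse from the root:
N0 x:[11/2,23] y:[12,26] z:[1/2,39/2] -> hit [12,39/2], descend [3, 4]
  N3 x:[11/2,19] y:[12,49/2] z:[23/2,39/2] -> hit [12,19], descend [1, 6]
    N1 x:[16,19] y:[43/2,49/2] z:[19,39/2] -> miss, prune
    N6 x:[11/2,14] y:[12,49/2] z:[23/2,37/2] -> hit [12,14] leaf, test {P2(miss), P5@t=12}
  N4 x:[13/2,23] y:[17,26] z:[1/2,10] -> miss, prune

order=[0, 3, 1, 6, 4]  |boxes|=5  |leaves|=1  hit=P5

== RESULT ==
5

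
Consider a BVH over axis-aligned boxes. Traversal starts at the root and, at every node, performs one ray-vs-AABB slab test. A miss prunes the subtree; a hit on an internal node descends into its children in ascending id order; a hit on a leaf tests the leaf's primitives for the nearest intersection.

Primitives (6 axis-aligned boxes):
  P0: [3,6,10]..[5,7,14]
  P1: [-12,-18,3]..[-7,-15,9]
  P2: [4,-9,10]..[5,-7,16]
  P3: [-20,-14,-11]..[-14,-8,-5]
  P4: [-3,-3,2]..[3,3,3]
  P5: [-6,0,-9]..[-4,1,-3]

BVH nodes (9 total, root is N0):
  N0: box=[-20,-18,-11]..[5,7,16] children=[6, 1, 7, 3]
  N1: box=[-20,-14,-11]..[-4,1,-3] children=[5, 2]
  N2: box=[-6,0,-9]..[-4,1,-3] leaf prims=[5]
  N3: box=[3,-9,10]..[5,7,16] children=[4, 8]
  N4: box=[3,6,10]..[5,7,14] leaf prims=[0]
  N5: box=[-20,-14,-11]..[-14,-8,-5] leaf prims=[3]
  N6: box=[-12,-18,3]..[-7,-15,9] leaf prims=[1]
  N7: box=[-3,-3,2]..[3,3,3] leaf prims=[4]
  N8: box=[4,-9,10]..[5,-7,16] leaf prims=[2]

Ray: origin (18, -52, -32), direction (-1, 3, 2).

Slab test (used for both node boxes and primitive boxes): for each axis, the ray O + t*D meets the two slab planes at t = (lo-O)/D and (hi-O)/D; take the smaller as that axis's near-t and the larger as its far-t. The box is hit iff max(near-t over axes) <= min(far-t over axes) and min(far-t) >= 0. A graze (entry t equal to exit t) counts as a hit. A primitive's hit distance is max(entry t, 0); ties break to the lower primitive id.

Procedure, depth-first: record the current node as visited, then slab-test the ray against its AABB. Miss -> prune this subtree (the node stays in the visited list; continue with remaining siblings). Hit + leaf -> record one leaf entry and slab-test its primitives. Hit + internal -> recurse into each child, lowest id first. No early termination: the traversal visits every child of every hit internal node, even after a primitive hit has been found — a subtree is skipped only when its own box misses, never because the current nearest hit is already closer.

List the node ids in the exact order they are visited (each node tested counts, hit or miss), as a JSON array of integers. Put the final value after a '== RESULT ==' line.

Walk:
N0 x:[13,38] y:[34/3,59/3] z:[21/2,24] -> hit [13,59/3], descend [1, 3, 6, 7]
  N1 x:[22,38] y:[38/3,53/3] z:[21/2,29/2] -> miss, prune
  N3 x:[13,15] y:[43/3,59/3] z:[21,24] -> miss, prune
  N6 x:[25,30] y:[34/3,37/3] z:[35/2,41/2] -> miss, prune
  N7 x:[15,21] y:[49/3,55/3] z:[17,35/2] -> hit [17,35/2] leaf, test {P4@t=17}

Summary -> nodes [0, 1, 3, 6, 7]; box-tests=5; leaf-entries=1; first=P4

== RESULT ==
[0, 1, 3, 6, 7]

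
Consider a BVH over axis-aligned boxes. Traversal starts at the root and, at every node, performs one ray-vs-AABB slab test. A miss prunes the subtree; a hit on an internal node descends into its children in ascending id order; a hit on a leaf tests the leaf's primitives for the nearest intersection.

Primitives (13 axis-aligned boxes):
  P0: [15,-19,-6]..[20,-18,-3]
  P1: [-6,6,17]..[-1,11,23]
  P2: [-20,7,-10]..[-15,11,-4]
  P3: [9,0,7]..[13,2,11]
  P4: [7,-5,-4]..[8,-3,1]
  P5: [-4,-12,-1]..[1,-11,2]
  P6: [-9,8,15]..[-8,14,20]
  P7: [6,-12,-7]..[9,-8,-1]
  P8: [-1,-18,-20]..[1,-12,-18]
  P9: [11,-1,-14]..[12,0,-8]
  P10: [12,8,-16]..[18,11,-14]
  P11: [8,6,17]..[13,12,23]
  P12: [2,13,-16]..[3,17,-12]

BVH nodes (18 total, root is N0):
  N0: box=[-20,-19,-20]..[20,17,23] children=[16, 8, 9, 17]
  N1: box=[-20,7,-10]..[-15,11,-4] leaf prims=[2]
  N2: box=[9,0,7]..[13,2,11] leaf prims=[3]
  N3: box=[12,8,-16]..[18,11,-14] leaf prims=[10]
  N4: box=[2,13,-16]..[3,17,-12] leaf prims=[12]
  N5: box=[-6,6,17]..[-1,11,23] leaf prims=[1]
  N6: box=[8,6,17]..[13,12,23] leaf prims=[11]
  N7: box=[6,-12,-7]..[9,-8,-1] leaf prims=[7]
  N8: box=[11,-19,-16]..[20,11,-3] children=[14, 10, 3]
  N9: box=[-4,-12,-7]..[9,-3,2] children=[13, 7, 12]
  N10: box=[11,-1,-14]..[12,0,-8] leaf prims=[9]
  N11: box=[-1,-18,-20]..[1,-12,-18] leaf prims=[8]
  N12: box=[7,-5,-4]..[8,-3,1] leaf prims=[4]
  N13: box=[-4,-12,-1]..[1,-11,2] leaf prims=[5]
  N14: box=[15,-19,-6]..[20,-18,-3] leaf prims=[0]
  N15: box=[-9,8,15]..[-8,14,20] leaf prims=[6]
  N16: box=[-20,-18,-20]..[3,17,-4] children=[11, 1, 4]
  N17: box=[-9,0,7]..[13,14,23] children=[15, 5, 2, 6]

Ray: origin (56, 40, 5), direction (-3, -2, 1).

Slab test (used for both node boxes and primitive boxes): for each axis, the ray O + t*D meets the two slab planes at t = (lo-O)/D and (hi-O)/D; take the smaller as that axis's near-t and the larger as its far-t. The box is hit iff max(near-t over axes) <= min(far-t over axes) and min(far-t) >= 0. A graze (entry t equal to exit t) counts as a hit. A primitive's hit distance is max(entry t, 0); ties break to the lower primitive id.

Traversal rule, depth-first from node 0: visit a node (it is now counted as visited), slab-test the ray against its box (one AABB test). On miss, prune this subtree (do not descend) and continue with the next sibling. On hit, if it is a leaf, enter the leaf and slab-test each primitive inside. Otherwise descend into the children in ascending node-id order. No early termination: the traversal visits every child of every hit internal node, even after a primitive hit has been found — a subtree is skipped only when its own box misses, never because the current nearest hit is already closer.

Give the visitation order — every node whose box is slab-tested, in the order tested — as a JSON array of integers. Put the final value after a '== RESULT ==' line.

Walk:
N0 x:[12,76/3] y:[23/2,59/2] z:[-25,18] -> hit [12,18], descend [8, 9, 16, 17]
  N8 x:[12,15] y:[29/2,59/2] z:[-21,-8] -> miss, prune
  N9 x:[47/3,20] y:[43/2,26] z:[-12,-3] -> miss, prune
  N16 x:[53/3,76/3] y:[23/2,29] z:[-25,-9] -> miss, prune
  N17 x:[43/3,65/3] y:[13,20] z:[2,18] -> hit [43/3,18], descend [2, 5, 6, 15]
    N2 x:[43/3,47/3] y:[19,20] z:[2,6] -> miss, prune
    N5 x:[19,62/3] y:[29/2,17] z:[12,18] -> miss, prune
    N6 x:[43/3,16] y:[14,17] z:[12,18] -> hit [43/3,16] leaf, test {P11@t=43/3}
    N15 x:[64/3,65/3] y:[13,16] z:[10,15] -> miss, prune

Summary -> nodes [0, 8, 9, 16, 17, 2, 5, 6, 15]; box-tests=9; leaf-entries=1; first=P11

== RESULT ==
[0, 8, 9, 16, 17, 2, 5, 6, 15]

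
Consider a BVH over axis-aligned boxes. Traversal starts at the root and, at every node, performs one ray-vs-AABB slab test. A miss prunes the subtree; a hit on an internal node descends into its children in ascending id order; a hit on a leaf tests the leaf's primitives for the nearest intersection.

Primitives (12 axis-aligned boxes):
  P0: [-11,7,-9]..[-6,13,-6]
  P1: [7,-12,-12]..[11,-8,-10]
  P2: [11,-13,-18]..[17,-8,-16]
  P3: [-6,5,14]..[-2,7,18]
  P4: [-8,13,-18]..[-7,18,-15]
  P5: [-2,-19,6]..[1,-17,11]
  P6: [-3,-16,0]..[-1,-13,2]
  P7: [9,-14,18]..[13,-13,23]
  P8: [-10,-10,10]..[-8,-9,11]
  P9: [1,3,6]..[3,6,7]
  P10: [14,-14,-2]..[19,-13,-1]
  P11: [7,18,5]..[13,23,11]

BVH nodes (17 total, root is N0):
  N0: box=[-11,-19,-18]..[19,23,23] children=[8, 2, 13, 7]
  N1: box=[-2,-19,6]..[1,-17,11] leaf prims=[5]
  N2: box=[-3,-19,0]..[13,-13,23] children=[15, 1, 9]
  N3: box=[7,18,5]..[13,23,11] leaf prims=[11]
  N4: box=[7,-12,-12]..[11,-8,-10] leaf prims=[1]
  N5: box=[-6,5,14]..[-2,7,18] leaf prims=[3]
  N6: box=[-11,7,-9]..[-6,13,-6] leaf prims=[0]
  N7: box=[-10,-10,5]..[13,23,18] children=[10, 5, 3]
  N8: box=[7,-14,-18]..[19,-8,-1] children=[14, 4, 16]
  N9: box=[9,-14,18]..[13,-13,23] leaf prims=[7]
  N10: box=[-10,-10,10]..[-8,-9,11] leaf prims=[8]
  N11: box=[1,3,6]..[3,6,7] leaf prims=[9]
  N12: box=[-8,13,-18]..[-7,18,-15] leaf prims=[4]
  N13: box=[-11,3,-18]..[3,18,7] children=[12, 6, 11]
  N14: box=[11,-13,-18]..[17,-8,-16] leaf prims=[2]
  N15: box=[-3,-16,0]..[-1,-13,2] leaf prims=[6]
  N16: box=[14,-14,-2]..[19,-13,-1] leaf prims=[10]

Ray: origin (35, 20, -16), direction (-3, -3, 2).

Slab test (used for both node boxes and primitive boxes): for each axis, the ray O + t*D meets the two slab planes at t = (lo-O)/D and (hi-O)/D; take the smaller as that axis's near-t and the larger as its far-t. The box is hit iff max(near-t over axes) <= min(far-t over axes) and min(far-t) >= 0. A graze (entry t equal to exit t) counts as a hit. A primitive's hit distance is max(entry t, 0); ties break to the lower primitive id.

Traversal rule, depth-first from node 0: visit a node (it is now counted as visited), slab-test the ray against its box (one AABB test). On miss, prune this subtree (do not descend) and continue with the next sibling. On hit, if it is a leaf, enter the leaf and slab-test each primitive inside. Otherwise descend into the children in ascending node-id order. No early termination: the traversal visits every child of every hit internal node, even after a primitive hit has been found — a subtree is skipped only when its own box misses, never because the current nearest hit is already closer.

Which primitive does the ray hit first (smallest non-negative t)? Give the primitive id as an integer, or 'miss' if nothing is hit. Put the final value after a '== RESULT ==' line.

Trace the traversal:
N0 x:[16/3,46/3] y:[-1,13] z:[-1,39/2] -> hit [16/3,13], descend [2, 7, 8, 13]
  N2 x:[22/3,38/3] y:[11,13] z:[8,39/2] -> hit [11,38/3], descend [1, 9, 15]
    N1 x:[34/3,37/3] y:[37/3,13] z:[11,27/2] -> hit [37/3,37/3] leaf, test {P5@t=37/3}
    N9 x:[22/3,26/3] y:[11,34/3] z:[17,39/2] -> miss, prune
    N15 x:[12,38/3] y:[11,12] z:[8,9] -> miss, prune
  N7 x:[22/3,15] y:[-1,10] z:[21/2,17] -> miss, prune
  N8 x:[16/3,28/3] y:[28/3,34/3] z:[-1,15/2] -> miss, prune
  N13 x:[32/3,46/3] y:[2/3,17/3] z:[-1,23/2] -> miss, prune

Visited [0, 2, 1, 9, 15, 7, 8, 13]. Tests: 8 box, 1 leaf. Nearest: P5.

== RESULT ==
5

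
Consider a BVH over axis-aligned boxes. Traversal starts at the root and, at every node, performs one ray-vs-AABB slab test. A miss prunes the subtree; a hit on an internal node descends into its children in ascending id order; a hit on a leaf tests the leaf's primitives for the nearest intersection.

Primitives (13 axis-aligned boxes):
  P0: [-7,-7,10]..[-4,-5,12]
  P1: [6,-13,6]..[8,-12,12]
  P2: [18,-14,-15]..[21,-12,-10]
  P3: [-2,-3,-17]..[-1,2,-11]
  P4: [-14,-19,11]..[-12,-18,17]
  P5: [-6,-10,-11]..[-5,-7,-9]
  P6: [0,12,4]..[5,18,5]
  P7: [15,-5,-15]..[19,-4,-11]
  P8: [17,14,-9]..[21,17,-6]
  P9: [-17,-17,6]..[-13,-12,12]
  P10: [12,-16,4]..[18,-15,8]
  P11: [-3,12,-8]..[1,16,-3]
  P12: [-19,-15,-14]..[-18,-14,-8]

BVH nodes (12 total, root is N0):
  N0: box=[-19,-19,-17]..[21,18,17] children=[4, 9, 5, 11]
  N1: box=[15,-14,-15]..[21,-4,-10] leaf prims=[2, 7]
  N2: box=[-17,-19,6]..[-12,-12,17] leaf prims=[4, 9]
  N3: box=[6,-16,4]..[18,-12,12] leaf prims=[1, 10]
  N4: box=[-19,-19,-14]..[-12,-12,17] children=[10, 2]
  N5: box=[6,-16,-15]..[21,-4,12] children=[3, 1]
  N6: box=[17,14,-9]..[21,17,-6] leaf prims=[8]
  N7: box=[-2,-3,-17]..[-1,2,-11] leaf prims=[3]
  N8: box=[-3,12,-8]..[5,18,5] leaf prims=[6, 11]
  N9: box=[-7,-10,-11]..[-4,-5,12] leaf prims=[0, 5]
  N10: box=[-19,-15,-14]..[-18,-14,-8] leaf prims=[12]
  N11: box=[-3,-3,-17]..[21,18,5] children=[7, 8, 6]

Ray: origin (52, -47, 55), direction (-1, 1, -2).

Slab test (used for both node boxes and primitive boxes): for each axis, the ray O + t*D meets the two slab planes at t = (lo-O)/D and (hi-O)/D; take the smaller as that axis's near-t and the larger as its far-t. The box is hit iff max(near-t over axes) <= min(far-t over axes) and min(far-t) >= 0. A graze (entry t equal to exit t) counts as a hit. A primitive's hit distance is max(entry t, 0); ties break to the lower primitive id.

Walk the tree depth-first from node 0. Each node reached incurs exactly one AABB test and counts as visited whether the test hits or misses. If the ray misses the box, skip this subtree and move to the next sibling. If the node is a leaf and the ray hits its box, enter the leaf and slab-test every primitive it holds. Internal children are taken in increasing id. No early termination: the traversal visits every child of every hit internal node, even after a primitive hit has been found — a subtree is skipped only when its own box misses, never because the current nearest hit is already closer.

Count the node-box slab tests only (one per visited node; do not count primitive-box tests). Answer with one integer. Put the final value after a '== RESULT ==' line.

Walk:
N0 x:[31,71] y:[28,65] z:[19,36] -> hit [31,36], descend [4, 5, 9, 11]
  N4 x:[64,71] y:[28,35] z:[19,69/2] -> miss, prune
  N5 x:[31,46] y:[31,43] z:[43/2,35] -> hit [31,35], descend [1, 3]
    N1 x:[31,37] y:[33,43] z:[65/2,35] -> hit [33,35] leaf, test {P2@t=33, P7(miss)}
    N3 x:[34,46] y:[31,35] z:[43/2,51/2] -> miss, prune
  N9 x:[56,59] y:[37,42] z:[43/2,33] -> miss, prune
  N11 x:[31,55] y:[44,65] z:[25,36] -> miss, prune

order=[0, 4, 5, 1, 3, 9, 11]  |boxes|=7  |leaves|=1  hit=P2

== RESULT ==
7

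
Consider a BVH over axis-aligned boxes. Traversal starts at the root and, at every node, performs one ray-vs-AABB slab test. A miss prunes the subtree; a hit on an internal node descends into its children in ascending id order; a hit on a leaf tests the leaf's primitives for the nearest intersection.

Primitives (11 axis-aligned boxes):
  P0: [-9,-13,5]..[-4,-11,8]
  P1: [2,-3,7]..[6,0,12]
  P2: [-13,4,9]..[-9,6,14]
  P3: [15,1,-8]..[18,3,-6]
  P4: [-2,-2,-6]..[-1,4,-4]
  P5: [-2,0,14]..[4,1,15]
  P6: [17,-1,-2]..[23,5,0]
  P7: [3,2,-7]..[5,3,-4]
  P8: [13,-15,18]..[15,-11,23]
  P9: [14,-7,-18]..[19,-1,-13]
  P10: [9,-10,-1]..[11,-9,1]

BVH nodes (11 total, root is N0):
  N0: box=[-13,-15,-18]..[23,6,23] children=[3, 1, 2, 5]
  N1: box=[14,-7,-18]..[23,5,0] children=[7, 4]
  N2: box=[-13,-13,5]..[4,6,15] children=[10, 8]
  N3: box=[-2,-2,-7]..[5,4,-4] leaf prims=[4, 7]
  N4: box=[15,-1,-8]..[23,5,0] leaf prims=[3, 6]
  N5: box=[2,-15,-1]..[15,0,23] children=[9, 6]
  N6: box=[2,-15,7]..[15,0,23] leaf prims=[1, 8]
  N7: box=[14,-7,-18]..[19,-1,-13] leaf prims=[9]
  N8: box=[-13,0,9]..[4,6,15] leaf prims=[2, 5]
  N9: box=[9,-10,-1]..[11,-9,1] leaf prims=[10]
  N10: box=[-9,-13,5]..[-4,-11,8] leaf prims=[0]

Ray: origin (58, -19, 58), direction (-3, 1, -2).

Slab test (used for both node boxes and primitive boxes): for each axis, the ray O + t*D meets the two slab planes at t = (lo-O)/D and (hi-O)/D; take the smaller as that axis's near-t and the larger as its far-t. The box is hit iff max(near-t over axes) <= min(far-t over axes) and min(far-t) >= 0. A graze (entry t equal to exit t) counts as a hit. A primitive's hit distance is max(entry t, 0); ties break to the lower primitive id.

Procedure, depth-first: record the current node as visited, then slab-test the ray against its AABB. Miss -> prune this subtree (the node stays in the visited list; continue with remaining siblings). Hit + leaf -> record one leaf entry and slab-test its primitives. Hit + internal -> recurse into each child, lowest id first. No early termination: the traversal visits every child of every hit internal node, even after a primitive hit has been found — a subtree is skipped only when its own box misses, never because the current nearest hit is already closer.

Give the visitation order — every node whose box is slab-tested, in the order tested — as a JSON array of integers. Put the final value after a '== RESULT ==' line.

Walk:
N0 x:[35/3,71/3] y:[4,25] z:[35/2,38] -> hit [35/2,71/3], descend [1, 2, 3, 5]
  N1 x:[35/3,44/3] y:[12,24] z:[29,38] -> miss, prune
  N2 x:[18,71/3] y:[6,25] z:[43/2,53/2] -> hit [43/2,71/3], descend [8, 10]
    N8 x:[18,71/3] y:[19,25] z:[43/2,49/2] -> hit [43/2,71/3] leaf, test {P2@t=23, P5(miss)}
    N10 x:[62/3,67/3] y:[6,8] z:[25,53/2] -> miss, prune
  N3 x:[53/3,20] y:[17,23] z:[31,65/2] -> miss, prune
  N5 x:[43/3,56/3] y:[4,19] z:[35/2,59/2] -> hit [35/2,56/3], descend [6, 9]
    N6 x:[43/3,56/3] y:[4,19] z:[35/2,51/2] -> hit [35/2,56/3] leaf, test {P1(miss), P8(miss)}
    N9 x:[47/3,49/3] y:[9,10] z:[57/2,59/2] -> miss, prune

Visited [0, 1, 2, 8, 10, 3, 5, 6, 9]. Tests: 9 box, 2 leaf. Nearest: P2.

== RESULT ==
[0, 1, 2, 8, 10, 3, 5, 6, 9]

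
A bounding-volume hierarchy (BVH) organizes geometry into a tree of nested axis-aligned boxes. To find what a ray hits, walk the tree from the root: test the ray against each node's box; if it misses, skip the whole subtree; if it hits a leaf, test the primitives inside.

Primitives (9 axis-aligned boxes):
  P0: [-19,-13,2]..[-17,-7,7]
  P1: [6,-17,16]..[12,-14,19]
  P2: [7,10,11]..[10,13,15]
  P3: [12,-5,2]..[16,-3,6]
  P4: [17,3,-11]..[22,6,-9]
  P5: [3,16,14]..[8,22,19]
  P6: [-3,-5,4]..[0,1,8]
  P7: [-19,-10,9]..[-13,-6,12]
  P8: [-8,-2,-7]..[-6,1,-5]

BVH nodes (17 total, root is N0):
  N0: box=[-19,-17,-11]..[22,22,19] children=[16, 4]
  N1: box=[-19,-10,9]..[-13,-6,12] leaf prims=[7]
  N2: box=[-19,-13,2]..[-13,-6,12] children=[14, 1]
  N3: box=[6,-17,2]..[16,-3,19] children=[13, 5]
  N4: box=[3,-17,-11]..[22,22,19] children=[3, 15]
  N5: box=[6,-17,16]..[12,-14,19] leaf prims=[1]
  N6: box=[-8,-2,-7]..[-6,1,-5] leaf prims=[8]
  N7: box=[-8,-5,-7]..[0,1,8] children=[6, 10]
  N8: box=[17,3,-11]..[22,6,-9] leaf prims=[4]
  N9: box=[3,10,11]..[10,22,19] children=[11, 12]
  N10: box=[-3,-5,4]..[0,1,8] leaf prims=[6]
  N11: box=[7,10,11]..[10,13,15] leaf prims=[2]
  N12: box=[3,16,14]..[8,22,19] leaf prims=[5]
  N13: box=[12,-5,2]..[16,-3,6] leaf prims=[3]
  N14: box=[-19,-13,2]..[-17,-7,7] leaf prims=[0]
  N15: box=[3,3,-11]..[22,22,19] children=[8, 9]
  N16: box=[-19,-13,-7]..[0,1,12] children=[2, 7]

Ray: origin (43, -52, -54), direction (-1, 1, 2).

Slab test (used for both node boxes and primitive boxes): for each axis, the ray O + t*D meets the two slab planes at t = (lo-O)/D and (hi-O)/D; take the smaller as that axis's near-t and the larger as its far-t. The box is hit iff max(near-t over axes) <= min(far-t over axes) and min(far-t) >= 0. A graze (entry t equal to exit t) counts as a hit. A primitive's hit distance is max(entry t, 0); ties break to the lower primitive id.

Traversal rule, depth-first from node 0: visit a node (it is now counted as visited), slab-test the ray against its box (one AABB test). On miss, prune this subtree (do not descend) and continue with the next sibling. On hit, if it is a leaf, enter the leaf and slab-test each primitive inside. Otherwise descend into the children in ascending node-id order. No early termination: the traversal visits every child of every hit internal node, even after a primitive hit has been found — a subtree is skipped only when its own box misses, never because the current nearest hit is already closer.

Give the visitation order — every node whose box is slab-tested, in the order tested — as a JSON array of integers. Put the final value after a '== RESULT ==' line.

Trace the traversal:
N0 x:[21,62] y:[35,74] z:[43/2,73/2] -> hit [35,73/2], descend [4, 16]
  N4 x:[21,40] y:[35,74] z:[43/2,73/2] -> hit [35,73/2], descend [3, 15]
    N3 x:[27,37] y:[35,49] z:[28,73/2] -> hit [35,73/2], descend [5, 13]
      N5 x:[31,37] y:[35,38] z:[35,73/2] -> hit [35,73/2] leaf, test {P1@t=35}
      N13 x:[27,31] y:[47,49] z:[28,30] -> miss, prune
    N15 x:[21,40] y:[55,74] z:[43/2,73/2] -> miss, prune
  N16 x:[43,62] y:[39,53] z:[47/2,33] -> miss, prune

Visited [0, 4, 3, 5, 13, 15, 16]. Tests: 7 box, 1 leaf. Nearest: P1.

== RESULT ==
[0, 4, 3, 5, 13, 15, 16]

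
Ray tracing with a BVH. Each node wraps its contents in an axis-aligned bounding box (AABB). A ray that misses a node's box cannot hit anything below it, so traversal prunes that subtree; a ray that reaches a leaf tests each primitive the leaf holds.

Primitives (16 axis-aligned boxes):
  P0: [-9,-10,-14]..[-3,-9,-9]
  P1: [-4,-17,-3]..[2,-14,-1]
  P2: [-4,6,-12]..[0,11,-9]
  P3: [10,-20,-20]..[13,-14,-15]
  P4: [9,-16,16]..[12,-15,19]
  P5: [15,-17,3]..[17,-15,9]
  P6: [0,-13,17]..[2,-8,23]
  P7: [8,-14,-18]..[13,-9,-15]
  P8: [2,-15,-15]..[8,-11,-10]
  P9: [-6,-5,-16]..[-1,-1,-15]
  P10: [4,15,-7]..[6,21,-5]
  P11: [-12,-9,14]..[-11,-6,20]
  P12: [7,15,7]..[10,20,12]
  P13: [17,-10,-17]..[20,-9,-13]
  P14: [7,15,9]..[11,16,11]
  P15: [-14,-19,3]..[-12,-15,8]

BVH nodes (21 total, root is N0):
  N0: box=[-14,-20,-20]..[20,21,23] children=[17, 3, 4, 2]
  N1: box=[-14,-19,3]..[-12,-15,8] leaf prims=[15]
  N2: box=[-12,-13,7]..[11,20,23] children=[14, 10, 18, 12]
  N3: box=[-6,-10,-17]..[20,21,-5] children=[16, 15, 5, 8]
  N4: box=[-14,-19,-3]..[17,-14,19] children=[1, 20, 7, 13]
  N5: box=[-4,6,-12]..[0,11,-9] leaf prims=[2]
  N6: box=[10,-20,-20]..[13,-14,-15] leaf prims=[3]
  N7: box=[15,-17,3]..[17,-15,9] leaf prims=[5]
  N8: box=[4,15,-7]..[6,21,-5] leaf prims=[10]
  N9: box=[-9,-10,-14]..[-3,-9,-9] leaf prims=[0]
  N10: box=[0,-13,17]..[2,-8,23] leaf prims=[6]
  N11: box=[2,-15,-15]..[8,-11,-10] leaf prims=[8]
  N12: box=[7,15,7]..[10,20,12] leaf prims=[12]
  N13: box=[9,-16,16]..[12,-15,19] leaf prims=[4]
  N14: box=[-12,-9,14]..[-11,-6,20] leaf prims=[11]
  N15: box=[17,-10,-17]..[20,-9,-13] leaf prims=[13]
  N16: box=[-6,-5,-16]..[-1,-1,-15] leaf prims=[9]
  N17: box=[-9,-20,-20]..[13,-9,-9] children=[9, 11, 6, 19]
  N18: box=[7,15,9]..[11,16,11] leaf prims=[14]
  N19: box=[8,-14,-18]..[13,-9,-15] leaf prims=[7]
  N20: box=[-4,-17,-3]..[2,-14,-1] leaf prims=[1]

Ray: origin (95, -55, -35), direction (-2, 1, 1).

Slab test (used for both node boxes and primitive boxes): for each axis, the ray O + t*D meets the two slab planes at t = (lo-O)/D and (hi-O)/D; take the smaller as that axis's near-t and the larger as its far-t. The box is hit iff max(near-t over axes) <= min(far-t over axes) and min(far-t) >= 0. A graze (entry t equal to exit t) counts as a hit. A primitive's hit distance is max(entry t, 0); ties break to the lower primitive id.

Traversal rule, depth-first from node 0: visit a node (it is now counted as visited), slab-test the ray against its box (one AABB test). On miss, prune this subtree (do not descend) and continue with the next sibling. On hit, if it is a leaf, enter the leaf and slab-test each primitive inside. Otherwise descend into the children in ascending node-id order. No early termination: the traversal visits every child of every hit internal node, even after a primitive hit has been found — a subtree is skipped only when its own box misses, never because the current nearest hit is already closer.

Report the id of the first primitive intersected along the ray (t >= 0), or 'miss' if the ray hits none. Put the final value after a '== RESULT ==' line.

Trace the traversal:
N0 x:[75/2,109/2] y:[35,76] z:[15,58] -> hit [75/2,109/2], descend [2, 3, 4, 17]
  N2 x:[42,107/2] y:[42,75] z:[42,58] -> hit [42,107/2], descend [10, 12, 14, 18]
    N10 x:[93/2,95/2] y:[42,47] z:[52,58] -> miss, prune
    N12 x:[85/2,44] y:[70,75] z:[42,47] -> miss, prune
    N14 x:[53,107/2] y:[46,49] z:[49,55] -> miss, prune
    N18 x:[42,44] y:[70,71] z:[44,46] -> miss, prune
  N3 x:[75/2,101/2] y:[45,76] z:[18,30] -> miss, prune
  N4 x:[39,109/2] y:[36,41] z:[32,54] -> hit [39,41], descend [1, 7, 13, 20]
    N1 x:[107/2,109/2] y:[36,40] z:[38,43] -> miss, prune
    N7 x:[39,40] y:[38,40] z:[38,44] -> hit [39,40] leaf, test {P5@t=39}
    N13 x:[83/2,43] y:[39,40] z:[51,54] -> miss, prune
    N20 x:[93/2,99/2] y:[38,41] z:[32,34] -> miss, prune
  N17 x:[41,52] y:[35,46] z:[15,26] -> miss, prune

order=[0, 2, 10, 12, 14, 18, 3, 4, 1, 7, 13, 20, 17]  |boxes|=13  |leaves|=1  hit=P5

== RESULT ==
5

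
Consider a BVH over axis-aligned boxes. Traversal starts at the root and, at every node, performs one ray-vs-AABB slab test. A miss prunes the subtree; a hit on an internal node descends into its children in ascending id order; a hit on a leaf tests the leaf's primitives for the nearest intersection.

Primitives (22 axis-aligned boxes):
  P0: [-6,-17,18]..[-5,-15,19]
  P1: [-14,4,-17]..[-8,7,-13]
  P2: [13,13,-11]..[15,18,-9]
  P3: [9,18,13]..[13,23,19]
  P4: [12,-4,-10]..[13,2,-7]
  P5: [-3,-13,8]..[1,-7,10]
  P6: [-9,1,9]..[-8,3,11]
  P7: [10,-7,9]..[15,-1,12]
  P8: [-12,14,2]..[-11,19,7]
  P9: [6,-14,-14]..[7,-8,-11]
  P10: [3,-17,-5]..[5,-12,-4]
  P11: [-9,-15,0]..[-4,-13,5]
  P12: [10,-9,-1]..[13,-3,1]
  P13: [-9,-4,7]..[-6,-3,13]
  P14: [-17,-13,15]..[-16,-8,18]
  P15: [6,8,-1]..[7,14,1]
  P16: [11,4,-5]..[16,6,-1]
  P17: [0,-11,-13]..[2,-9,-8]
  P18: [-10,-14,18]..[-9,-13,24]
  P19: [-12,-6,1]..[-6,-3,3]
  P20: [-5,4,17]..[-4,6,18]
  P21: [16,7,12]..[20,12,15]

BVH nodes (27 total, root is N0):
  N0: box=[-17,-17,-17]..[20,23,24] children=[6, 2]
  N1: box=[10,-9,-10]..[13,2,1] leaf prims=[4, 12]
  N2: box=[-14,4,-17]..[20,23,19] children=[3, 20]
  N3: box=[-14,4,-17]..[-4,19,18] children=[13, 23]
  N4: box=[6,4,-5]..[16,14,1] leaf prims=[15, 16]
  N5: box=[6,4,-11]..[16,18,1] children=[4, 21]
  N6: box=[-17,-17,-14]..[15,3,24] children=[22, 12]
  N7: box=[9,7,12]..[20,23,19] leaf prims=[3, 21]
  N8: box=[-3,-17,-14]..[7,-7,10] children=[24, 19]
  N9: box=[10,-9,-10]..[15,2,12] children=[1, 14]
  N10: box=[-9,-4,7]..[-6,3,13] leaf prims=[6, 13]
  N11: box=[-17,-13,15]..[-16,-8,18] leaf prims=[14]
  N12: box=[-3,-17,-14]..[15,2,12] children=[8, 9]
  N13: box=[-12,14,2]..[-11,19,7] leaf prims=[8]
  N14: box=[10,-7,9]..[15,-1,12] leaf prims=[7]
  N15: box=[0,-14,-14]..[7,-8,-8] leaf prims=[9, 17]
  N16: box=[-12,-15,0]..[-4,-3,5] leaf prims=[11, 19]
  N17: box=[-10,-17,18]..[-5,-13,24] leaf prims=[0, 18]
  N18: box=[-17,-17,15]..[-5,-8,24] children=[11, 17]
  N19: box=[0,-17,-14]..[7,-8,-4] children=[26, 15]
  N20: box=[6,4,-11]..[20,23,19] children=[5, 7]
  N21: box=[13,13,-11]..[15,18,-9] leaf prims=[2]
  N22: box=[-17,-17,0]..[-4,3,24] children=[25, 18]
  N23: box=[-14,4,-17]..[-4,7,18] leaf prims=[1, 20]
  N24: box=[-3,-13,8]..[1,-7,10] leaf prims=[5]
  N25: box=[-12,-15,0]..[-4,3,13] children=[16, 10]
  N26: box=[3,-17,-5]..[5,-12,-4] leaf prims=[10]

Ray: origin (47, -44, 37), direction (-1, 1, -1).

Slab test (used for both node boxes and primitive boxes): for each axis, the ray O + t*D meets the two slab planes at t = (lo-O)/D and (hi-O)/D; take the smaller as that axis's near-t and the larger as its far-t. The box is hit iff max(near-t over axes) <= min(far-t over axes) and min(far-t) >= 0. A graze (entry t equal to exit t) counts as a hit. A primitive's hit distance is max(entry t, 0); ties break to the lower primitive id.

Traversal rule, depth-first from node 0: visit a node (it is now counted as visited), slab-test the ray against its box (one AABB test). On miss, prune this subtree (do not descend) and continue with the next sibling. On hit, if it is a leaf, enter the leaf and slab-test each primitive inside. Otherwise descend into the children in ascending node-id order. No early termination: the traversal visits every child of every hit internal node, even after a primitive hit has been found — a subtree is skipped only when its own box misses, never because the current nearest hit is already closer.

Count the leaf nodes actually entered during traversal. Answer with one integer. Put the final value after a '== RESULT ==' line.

Walk:
N0 x:[27,64] y:[27,67] z:[13,54] -> hit [27,54], descend [2, 6]
  N2 x:[27,61] y:[48,67] z:[18,54] -> hit [48,54], descend [3, 20]
    N3 x:[51,61] y:[48,63] z:[19,54] -> hit [51,54], descend [13, 23]
      N13 x:[58,59] y:[58,63] z:[30,35] -> miss, prune
      N23 x:[51,61] y:[48,51] z:[19,54] -> hit [51,51] leaf, test {P1(miss), P20(miss)}
    N20 x:[27,41] y:[48,67] z:[18,48] -> miss, prune
  N6 x:[32,64] y:[27,47] z:[13,51] -> hit [32,47], descend [12, 22]
    N12 x:[32,50] y:[27,46] z:[25,51] -> hit [32,46], descend [8, 9]
      N8 x:[40,50] y:[27,37] z:[27,51] -> miss, prune
      N9 x:[32,37] y:[35,46] z:[25,47] -> hit [35,37], descend [1, 14]
        N1 x:[34,37] y:[35,46] z:[36,47] -> hit [36,37] leaf, test {P4(miss), P12@t=36}
        N14 x:[32,37] y:[37,43] z:[25,28] -> miss, prune
    N22 x:[51,64] y:[27,47] z:[13,37] -> miss, prune

Visited [0, 2, 3, 13, 23, 20, 6, 12, 8, 9, 1, 14, 22]. Tests: 13 box, 2 leaf. Nearest: P12.

== RESULT ==
2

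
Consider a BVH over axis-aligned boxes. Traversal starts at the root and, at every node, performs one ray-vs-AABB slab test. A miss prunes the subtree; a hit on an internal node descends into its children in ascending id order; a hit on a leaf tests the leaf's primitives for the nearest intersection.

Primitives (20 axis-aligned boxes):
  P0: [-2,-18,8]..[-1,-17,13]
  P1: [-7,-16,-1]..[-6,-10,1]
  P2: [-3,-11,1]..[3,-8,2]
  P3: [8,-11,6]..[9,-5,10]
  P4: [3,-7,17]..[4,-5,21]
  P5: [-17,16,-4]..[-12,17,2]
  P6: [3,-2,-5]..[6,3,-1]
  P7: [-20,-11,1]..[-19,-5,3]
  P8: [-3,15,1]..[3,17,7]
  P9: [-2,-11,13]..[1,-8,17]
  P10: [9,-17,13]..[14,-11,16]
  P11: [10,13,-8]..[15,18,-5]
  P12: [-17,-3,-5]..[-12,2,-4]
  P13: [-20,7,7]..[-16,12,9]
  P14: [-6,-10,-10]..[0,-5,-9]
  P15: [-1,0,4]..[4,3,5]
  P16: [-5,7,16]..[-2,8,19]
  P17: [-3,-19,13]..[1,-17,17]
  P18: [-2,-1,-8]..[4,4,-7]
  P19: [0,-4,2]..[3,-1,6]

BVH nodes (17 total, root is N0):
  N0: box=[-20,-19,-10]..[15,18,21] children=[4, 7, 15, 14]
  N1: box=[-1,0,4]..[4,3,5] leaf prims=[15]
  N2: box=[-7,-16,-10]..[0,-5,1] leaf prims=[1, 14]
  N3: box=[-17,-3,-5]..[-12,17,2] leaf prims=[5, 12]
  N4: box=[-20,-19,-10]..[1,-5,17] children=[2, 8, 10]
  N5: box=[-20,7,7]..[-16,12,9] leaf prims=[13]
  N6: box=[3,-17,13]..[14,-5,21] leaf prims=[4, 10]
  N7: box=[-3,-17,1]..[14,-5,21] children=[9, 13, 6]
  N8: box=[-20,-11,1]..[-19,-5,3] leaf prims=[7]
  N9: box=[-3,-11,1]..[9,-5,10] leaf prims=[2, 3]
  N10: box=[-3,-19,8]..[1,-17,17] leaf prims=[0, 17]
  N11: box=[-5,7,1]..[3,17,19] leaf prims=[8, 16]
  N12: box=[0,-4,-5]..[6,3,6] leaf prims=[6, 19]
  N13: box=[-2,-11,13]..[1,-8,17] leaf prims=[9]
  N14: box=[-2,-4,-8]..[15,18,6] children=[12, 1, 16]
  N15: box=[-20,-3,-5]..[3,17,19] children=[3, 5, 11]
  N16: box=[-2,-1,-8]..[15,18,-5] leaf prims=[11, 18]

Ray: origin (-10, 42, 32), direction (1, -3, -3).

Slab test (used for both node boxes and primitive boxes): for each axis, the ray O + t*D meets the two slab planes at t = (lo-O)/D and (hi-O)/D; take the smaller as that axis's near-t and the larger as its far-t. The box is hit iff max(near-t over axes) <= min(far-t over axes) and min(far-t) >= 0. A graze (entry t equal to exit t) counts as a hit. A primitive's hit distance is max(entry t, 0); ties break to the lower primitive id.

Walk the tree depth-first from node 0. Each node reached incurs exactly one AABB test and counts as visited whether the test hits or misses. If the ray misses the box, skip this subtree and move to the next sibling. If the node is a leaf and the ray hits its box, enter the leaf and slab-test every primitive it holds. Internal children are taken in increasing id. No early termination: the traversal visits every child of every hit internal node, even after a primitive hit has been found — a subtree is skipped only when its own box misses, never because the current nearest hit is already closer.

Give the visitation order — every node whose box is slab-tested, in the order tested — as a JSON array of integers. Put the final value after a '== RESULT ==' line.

Traverse from the root:
N0 x:[-10,25] y:[8,61/3] z:[11/3,14] -> hit [8,14], descend [4, 7, 14, 15]
  N4 x:[-10,11] y:[47/3,61/3] z:[5,14] -> miss, prune
  N7 x:[7,24] y:[47/3,59/3] z:[11/3,31/3] -> miss, prune
  N14 x:[8,25] y:[8,46/3] z:[26/3,40/3] -> hit [26/3,40/3], descend [1, 12, 16]
    N1 x:[9,14] y:[13,14] z:[9,28/3] -> miss, prune
    N12 x:[10,16] y:[13,46/3] z:[26/3,37/3] -> miss, prune
    N16 x:[8,25] y:[8,43/3] z:[37/3,40/3] -> hit [37/3,40/3] leaf, test {P11(miss), P18@t=13}
  N15 x:[-10,13] y:[25/3,15] z:[13/3,37/3] -> hit [25/3,37/3], descend [3, 5, 11]
    N3 x:[-7,-2] y:[25/3,15] z:[10,37/3] -> miss, prune
    N5 x:[-10,-6] y:[10,35/3] z:[23/3,25/3] -> miss, prune
    N11 x:[5,13] y:[25/3,35/3] z:[13/3,31/3] -> hit [25/3,31/3] leaf, test {P8@t=25/3, P16(miss)}

Visited [0, 4, 7, 14, 1, 12, 16, 15, 3, 5, 11]. Tests: 11 box, 2 leaf. Nearest: P8.

== RESULT ==
[0, 4, 7, 14, 1, 12, 16, 15, 3, 5, 11]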